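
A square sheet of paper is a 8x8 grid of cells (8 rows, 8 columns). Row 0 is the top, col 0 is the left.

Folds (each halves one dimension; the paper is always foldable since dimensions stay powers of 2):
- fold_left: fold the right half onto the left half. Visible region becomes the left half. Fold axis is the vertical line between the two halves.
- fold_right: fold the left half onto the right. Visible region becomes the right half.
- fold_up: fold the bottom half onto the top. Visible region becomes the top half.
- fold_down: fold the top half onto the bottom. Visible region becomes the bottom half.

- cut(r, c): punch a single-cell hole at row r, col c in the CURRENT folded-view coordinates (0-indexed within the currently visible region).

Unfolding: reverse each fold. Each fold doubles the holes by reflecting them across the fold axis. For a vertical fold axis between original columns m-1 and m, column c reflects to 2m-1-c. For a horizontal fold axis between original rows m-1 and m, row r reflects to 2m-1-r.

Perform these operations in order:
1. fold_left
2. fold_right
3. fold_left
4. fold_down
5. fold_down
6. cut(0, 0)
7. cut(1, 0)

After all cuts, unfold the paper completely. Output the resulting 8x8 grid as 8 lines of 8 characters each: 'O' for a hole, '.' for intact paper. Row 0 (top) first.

Op 1 fold_left: fold axis v@4; visible region now rows[0,8) x cols[0,4) = 8x4
Op 2 fold_right: fold axis v@2; visible region now rows[0,8) x cols[2,4) = 8x2
Op 3 fold_left: fold axis v@3; visible region now rows[0,8) x cols[2,3) = 8x1
Op 4 fold_down: fold axis h@4; visible region now rows[4,8) x cols[2,3) = 4x1
Op 5 fold_down: fold axis h@6; visible region now rows[6,8) x cols[2,3) = 2x1
Op 6 cut(0, 0): punch at orig (6,2); cuts so far [(6, 2)]; region rows[6,8) x cols[2,3) = 2x1
Op 7 cut(1, 0): punch at orig (7,2); cuts so far [(6, 2), (7, 2)]; region rows[6,8) x cols[2,3) = 2x1
Unfold 1 (reflect across h@6): 4 holes -> [(4, 2), (5, 2), (6, 2), (7, 2)]
Unfold 2 (reflect across h@4): 8 holes -> [(0, 2), (1, 2), (2, 2), (3, 2), (4, 2), (5, 2), (6, 2), (7, 2)]
Unfold 3 (reflect across v@3): 16 holes -> [(0, 2), (0, 3), (1, 2), (1, 3), (2, 2), (2, 3), (3, 2), (3, 3), (4, 2), (4, 3), (5, 2), (5, 3), (6, 2), (6, 3), (7, 2), (7, 3)]
Unfold 4 (reflect across v@2): 32 holes -> [(0, 0), (0, 1), (0, 2), (0, 3), (1, 0), (1, 1), (1, 2), (1, 3), (2, 0), (2, 1), (2, 2), (2, 3), (3, 0), (3, 1), (3, 2), (3, 3), (4, 0), (4, 1), (4, 2), (4, 3), (5, 0), (5, 1), (5, 2), (5, 3), (6, 0), (6, 1), (6, 2), (6, 3), (7, 0), (7, 1), (7, 2), (7, 3)]
Unfold 5 (reflect across v@4): 64 holes -> [(0, 0), (0, 1), (0, 2), (0, 3), (0, 4), (0, 5), (0, 6), (0, 7), (1, 0), (1, 1), (1, 2), (1, 3), (1, 4), (1, 5), (1, 6), (1, 7), (2, 0), (2, 1), (2, 2), (2, 3), (2, 4), (2, 5), (2, 6), (2, 7), (3, 0), (3, 1), (3, 2), (3, 3), (3, 4), (3, 5), (3, 6), (3, 7), (4, 0), (4, 1), (4, 2), (4, 3), (4, 4), (4, 5), (4, 6), (4, 7), (5, 0), (5, 1), (5, 2), (5, 3), (5, 4), (5, 5), (5, 6), (5, 7), (6, 0), (6, 1), (6, 2), (6, 3), (6, 4), (6, 5), (6, 6), (6, 7), (7, 0), (7, 1), (7, 2), (7, 3), (7, 4), (7, 5), (7, 6), (7, 7)]

Answer: OOOOOOOO
OOOOOOOO
OOOOOOOO
OOOOOOOO
OOOOOOOO
OOOOOOOO
OOOOOOOO
OOOOOOOO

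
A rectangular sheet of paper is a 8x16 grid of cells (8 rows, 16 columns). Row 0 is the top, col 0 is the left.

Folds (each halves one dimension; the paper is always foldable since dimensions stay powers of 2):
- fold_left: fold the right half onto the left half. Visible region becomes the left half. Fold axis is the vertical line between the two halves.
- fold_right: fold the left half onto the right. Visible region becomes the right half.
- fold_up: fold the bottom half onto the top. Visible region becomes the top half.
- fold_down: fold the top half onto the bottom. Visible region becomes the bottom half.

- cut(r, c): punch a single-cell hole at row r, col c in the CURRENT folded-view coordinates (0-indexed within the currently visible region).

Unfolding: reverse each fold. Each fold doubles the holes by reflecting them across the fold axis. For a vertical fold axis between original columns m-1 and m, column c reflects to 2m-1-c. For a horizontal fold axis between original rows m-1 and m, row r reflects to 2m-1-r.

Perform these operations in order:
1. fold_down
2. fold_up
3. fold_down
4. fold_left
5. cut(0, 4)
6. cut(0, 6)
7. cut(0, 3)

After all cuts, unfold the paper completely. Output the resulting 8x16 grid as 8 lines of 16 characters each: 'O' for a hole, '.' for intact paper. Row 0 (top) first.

Answer: ...OO.O..O.OO...
...OO.O..O.OO...
...OO.O..O.OO...
...OO.O..O.OO...
...OO.O..O.OO...
...OO.O..O.OO...
...OO.O..O.OO...
...OO.O..O.OO...

Derivation:
Op 1 fold_down: fold axis h@4; visible region now rows[4,8) x cols[0,16) = 4x16
Op 2 fold_up: fold axis h@6; visible region now rows[4,6) x cols[0,16) = 2x16
Op 3 fold_down: fold axis h@5; visible region now rows[5,6) x cols[0,16) = 1x16
Op 4 fold_left: fold axis v@8; visible region now rows[5,6) x cols[0,8) = 1x8
Op 5 cut(0, 4): punch at orig (5,4); cuts so far [(5, 4)]; region rows[5,6) x cols[0,8) = 1x8
Op 6 cut(0, 6): punch at orig (5,6); cuts so far [(5, 4), (5, 6)]; region rows[5,6) x cols[0,8) = 1x8
Op 7 cut(0, 3): punch at orig (5,3); cuts so far [(5, 3), (5, 4), (5, 6)]; region rows[5,6) x cols[0,8) = 1x8
Unfold 1 (reflect across v@8): 6 holes -> [(5, 3), (5, 4), (5, 6), (5, 9), (5, 11), (5, 12)]
Unfold 2 (reflect across h@5): 12 holes -> [(4, 3), (4, 4), (4, 6), (4, 9), (4, 11), (4, 12), (5, 3), (5, 4), (5, 6), (5, 9), (5, 11), (5, 12)]
Unfold 3 (reflect across h@6): 24 holes -> [(4, 3), (4, 4), (4, 6), (4, 9), (4, 11), (4, 12), (5, 3), (5, 4), (5, 6), (5, 9), (5, 11), (5, 12), (6, 3), (6, 4), (6, 6), (6, 9), (6, 11), (6, 12), (7, 3), (7, 4), (7, 6), (7, 9), (7, 11), (7, 12)]
Unfold 4 (reflect across h@4): 48 holes -> [(0, 3), (0, 4), (0, 6), (0, 9), (0, 11), (0, 12), (1, 3), (1, 4), (1, 6), (1, 9), (1, 11), (1, 12), (2, 3), (2, 4), (2, 6), (2, 9), (2, 11), (2, 12), (3, 3), (3, 4), (3, 6), (3, 9), (3, 11), (3, 12), (4, 3), (4, 4), (4, 6), (4, 9), (4, 11), (4, 12), (5, 3), (5, 4), (5, 6), (5, 9), (5, 11), (5, 12), (6, 3), (6, 4), (6, 6), (6, 9), (6, 11), (6, 12), (7, 3), (7, 4), (7, 6), (7, 9), (7, 11), (7, 12)]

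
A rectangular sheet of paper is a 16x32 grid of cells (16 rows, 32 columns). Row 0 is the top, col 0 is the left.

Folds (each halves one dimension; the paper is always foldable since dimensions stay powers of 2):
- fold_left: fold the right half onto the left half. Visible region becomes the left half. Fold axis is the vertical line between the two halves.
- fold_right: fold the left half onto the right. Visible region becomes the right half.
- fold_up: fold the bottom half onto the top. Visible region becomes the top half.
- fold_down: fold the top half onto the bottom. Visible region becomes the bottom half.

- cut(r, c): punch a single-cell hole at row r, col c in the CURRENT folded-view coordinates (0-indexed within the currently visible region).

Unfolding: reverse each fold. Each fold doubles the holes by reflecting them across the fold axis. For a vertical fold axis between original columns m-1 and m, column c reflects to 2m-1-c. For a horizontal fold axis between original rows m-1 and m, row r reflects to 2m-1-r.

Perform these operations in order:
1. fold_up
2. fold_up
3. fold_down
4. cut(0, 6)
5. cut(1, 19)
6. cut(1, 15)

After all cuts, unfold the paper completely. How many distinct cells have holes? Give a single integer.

Answer: 24

Derivation:
Op 1 fold_up: fold axis h@8; visible region now rows[0,8) x cols[0,32) = 8x32
Op 2 fold_up: fold axis h@4; visible region now rows[0,4) x cols[0,32) = 4x32
Op 3 fold_down: fold axis h@2; visible region now rows[2,4) x cols[0,32) = 2x32
Op 4 cut(0, 6): punch at orig (2,6); cuts so far [(2, 6)]; region rows[2,4) x cols[0,32) = 2x32
Op 5 cut(1, 19): punch at orig (3,19); cuts so far [(2, 6), (3, 19)]; region rows[2,4) x cols[0,32) = 2x32
Op 6 cut(1, 15): punch at orig (3,15); cuts so far [(2, 6), (3, 15), (3, 19)]; region rows[2,4) x cols[0,32) = 2x32
Unfold 1 (reflect across h@2): 6 holes -> [(0, 15), (0, 19), (1, 6), (2, 6), (3, 15), (3, 19)]
Unfold 2 (reflect across h@4): 12 holes -> [(0, 15), (0, 19), (1, 6), (2, 6), (3, 15), (3, 19), (4, 15), (4, 19), (5, 6), (6, 6), (7, 15), (7, 19)]
Unfold 3 (reflect across h@8): 24 holes -> [(0, 15), (0, 19), (1, 6), (2, 6), (3, 15), (3, 19), (4, 15), (4, 19), (5, 6), (6, 6), (7, 15), (7, 19), (8, 15), (8, 19), (9, 6), (10, 6), (11, 15), (11, 19), (12, 15), (12, 19), (13, 6), (14, 6), (15, 15), (15, 19)]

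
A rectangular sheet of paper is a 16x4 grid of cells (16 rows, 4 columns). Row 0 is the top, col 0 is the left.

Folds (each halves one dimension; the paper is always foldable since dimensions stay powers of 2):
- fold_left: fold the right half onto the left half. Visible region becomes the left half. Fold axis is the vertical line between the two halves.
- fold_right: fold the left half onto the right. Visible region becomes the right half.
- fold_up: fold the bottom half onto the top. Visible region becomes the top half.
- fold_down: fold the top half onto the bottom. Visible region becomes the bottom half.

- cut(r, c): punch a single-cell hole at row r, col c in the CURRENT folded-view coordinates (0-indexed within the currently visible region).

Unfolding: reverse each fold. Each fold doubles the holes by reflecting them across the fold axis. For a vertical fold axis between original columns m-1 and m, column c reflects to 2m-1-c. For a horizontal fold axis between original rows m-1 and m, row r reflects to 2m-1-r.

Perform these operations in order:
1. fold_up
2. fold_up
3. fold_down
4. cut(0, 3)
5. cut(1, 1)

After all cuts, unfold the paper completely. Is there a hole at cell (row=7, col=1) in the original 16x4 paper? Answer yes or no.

Op 1 fold_up: fold axis h@8; visible region now rows[0,8) x cols[0,4) = 8x4
Op 2 fold_up: fold axis h@4; visible region now rows[0,4) x cols[0,4) = 4x4
Op 3 fold_down: fold axis h@2; visible region now rows[2,4) x cols[0,4) = 2x4
Op 4 cut(0, 3): punch at orig (2,3); cuts so far [(2, 3)]; region rows[2,4) x cols[0,4) = 2x4
Op 5 cut(1, 1): punch at orig (3,1); cuts so far [(2, 3), (3, 1)]; region rows[2,4) x cols[0,4) = 2x4
Unfold 1 (reflect across h@2): 4 holes -> [(0, 1), (1, 3), (2, 3), (3, 1)]
Unfold 2 (reflect across h@4): 8 holes -> [(0, 1), (1, 3), (2, 3), (3, 1), (4, 1), (5, 3), (6, 3), (7, 1)]
Unfold 3 (reflect across h@8): 16 holes -> [(0, 1), (1, 3), (2, 3), (3, 1), (4, 1), (5, 3), (6, 3), (7, 1), (8, 1), (9, 3), (10, 3), (11, 1), (12, 1), (13, 3), (14, 3), (15, 1)]
Holes: [(0, 1), (1, 3), (2, 3), (3, 1), (4, 1), (5, 3), (6, 3), (7, 1), (8, 1), (9, 3), (10, 3), (11, 1), (12, 1), (13, 3), (14, 3), (15, 1)]

Answer: yes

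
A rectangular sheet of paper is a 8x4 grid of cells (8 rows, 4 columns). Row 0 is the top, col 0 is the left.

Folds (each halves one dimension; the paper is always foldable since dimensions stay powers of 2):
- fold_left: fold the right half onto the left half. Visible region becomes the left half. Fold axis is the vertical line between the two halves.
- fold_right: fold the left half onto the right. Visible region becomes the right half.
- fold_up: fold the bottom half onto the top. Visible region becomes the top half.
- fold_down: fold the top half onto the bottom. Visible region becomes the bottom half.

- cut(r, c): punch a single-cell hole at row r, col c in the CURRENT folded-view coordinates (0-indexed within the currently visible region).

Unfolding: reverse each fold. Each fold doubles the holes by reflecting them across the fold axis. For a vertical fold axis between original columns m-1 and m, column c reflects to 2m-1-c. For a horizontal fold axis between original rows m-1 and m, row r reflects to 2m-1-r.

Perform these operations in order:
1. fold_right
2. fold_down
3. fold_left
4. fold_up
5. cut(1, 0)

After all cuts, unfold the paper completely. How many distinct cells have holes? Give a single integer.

Op 1 fold_right: fold axis v@2; visible region now rows[0,8) x cols[2,4) = 8x2
Op 2 fold_down: fold axis h@4; visible region now rows[4,8) x cols[2,4) = 4x2
Op 3 fold_left: fold axis v@3; visible region now rows[4,8) x cols[2,3) = 4x1
Op 4 fold_up: fold axis h@6; visible region now rows[4,6) x cols[2,3) = 2x1
Op 5 cut(1, 0): punch at orig (5,2); cuts so far [(5, 2)]; region rows[4,6) x cols[2,3) = 2x1
Unfold 1 (reflect across h@6): 2 holes -> [(5, 2), (6, 2)]
Unfold 2 (reflect across v@3): 4 holes -> [(5, 2), (5, 3), (6, 2), (6, 3)]
Unfold 3 (reflect across h@4): 8 holes -> [(1, 2), (1, 3), (2, 2), (2, 3), (5, 2), (5, 3), (6, 2), (6, 3)]
Unfold 4 (reflect across v@2): 16 holes -> [(1, 0), (1, 1), (1, 2), (1, 3), (2, 0), (2, 1), (2, 2), (2, 3), (5, 0), (5, 1), (5, 2), (5, 3), (6, 0), (6, 1), (6, 2), (6, 3)]

Answer: 16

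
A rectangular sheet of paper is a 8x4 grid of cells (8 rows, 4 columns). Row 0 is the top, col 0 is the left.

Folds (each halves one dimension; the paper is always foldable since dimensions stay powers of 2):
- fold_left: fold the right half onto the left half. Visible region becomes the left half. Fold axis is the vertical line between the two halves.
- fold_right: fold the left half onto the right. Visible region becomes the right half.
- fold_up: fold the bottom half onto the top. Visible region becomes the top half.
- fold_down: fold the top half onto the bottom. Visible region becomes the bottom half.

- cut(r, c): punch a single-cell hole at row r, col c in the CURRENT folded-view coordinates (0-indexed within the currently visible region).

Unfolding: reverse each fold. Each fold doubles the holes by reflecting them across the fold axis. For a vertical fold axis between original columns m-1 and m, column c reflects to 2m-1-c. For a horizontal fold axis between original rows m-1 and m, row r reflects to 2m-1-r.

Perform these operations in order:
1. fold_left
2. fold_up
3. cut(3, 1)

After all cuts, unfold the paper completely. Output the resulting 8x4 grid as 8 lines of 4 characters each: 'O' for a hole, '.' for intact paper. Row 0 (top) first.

Answer: ....
....
....
.OO.
.OO.
....
....
....

Derivation:
Op 1 fold_left: fold axis v@2; visible region now rows[0,8) x cols[0,2) = 8x2
Op 2 fold_up: fold axis h@4; visible region now rows[0,4) x cols[0,2) = 4x2
Op 3 cut(3, 1): punch at orig (3,1); cuts so far [(3, 1)]; region rows[0,4) x cols[0,2) = 4x2
Unfold 1 (reflect across h@4): 2 holes -> [(3, 1), (4, 1)]
Unfold 2 (reflect across v@2): 4 holes -> [(3, 1), (3, 2), (4, 1), (4, 2)]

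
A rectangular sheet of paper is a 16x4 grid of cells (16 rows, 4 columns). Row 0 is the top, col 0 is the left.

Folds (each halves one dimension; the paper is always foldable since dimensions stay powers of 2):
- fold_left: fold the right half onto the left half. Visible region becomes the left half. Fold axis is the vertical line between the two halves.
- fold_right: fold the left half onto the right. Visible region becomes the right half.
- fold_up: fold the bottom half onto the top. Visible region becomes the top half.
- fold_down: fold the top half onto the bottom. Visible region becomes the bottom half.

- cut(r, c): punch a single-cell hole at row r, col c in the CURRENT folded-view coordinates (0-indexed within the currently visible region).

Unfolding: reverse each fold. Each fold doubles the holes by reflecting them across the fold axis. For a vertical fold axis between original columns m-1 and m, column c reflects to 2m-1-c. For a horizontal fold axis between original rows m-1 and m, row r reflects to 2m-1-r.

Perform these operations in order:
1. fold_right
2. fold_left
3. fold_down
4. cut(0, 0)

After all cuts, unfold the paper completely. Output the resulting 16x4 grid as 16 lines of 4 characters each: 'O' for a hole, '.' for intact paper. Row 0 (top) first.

Op 1 fold_right: fold axis v@2; visible region now rows[0,16) x cols[2,4) = 16x2
Op 2 fold_left: fold axis v@3; visible region now rows[0,16) x cols[2,3) = 16x1
Op 3 fold_down: fold axis h@8; visible region now rows[8,16) x cols[2,3) = 8x1
Op 4 cut(0, 0): punch at orig (8,2); cuts so far [(8, 2)]; region rows[8,16) x cols[2,3) = 8x1
Unfold 1 (reflect across h@8): 2 holes -> [(7, 2), (8, 2)]
Unfold 2 (reflect across v@3): 4 holes -> [(7, 2), (7, 3), (8, 2), (8, 3)]
Unfold 3 (reflect across v@2): 8 holes -> [(7, 0), (7, 1), (7, 2), (7, 3), (8, 0), (8, 1), (8, 2), (8, 3)]

Answer: ....
....
....
....
....
....
....
OOOO
OOOO
....
....
....
....
....
....
....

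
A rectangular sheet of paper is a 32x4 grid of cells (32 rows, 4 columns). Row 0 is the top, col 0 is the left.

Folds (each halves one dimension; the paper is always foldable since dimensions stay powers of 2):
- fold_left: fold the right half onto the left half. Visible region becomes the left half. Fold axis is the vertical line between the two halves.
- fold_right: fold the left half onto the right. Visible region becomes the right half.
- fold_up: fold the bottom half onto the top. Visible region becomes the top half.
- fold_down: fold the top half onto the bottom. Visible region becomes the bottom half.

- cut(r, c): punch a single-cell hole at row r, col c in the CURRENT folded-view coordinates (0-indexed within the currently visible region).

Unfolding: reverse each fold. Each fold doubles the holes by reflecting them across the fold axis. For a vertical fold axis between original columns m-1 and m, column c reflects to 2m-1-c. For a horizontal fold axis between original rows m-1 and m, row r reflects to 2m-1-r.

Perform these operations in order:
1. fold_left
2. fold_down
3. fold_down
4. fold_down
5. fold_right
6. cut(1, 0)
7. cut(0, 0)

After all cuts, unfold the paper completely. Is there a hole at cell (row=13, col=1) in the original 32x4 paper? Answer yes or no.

Op 1 fold_left: fold axis v@2; visible region now rows[0,32) x cols[0,2) = 32x2
Op 2 fold_down: fold axis h@16; visible region now rows[16,32) x cols[0,2) = 16x2
Op 3 fold_down: fold axis h@24; visible region now rows[24,32) x cols[0,2) = 8x2
Op 4 fold_down: fold axis h@28; visible region now rows[28,32) x cols[0,2) = 4x2
Op 5 fold_right: fold axis v@1; visible region now rows[28,32) x cols[1,2) = 4x1
Op 6 cut(1, 0): punch at orig (29,1); cuts so far [(29, 1)]; region rows[28,32) x cols[1,2) = 4x1
Op 7 cut(0, 0): punch at orig (28,1); cuts so far [(28, 1), (29, 1)]; region rows[28,32) x cols[1,2) = 4x1
Unfold 1 (reflect across v@1): 4 holes -> [(28, 0), (28, 1), (29, 0), (29, 1)]
Unfold 2 (reflect across h@28): 8 holes -> [(26, 0), (26, 1), (27, 0), (27, 1), (28, 0), (28, 1), (29, 0), (29, 1)]
Unfold 3 (reflect across h@24): 16 holes -> [(18, 0), (18, 1), (19, 0), (19, 1), (20, 0), (20, 1), (21, 0), (21, 1), (26, 0), (26, 1), (27, 0), (27, 1), (28, 0), (28, 1), (29, 0), (29, 1)]
Unfold 4 (reflect across h@16): 32 holes -> [(2, 0), (2, 1), (3, 0), (3, 1), (4, 0), (4, 1), (5, 0), (5, 1), (10, 0), (10, 1), (11, 0), (11, 1), (12, 0), (12, 1), (13, 0), (13, 1), (18, 0), (18, 1), (19, 0), (19, 1), (20, 0), (20, 1), (21, 0), (21, 1), (26, 0), (26, 1), (27, 0), (27, 1), (28, 0), (28, 1), (29, 0), (29, 1)]
Unfold 5 (reflect across v@2): 64 holes -> [(2, 0), (2, 1), (2, 2), (2, 3), (3, 0), (3, 1), (3, 2), (3, 3), (4, 0), (4, 1), (4, 2), (4, 3), (5, 0), (5, 1), (5, 2), (5, 3), (10, 0), (10, 1), (10, 2), (10, 3), (11, 0), (11, 1), (11, 2), (11, 3), (12, 0), (12, 1), (12, 2), (12, 3), (13, 0), (13, 1), (13, 2), (13, 3), (18, 0), (18, 1), (18, 2), (18, 3), (19, 0), (19, 1), (19, 2), (19, 3), (20, 0), (20, 1), (20, 2), (20, 3), (21, 0), (21, 1), (21, 2), (21, 3), (26, 0), (26, 1), (26, 2), (26, 3), (27, 0), (27, 1), (27, 2), (27, 3), (28, 0), (28, 1), (28, 2), (28, 3), (29, 0), (29, 1), (29, 2), (29, 3)]
Holes: [(2, 0), (2, 1), (2, 2), (2, 3), (3, 0), (3, 1), (3, 2), (3, 3), (4, 0), (4, 1), (4, 2), (4, 3), (5, 0), (5, 1), (5, 2), (5, 3), (10, 0), (10, 1), (10, 2), (10, 3), (11, 0), (11, 1), (11, 2), (11, 3), (12, 0), (12, 1), (12, 2), (12, 3), (13, 0), (13, 1), (13, 2), (13, 3), (18, 0), (18, 1), (18, 2), (18, 3), (19, 0), (19, 1), (19, 2), (19, 3), (20, 0), (20, 1), (20, 2), (20, 3), (21, 0), (21, 1), (21, 2), (21, 3), (26, 0), (26, 1), (26, 2), (26, 3), (27, 0), (27, 1), (27, 2), (27, 3), (28, 0), (28, 1), (28, 2), (28, 3), (29, 0), (29, 1), (29, 2), (29, 3)]

Answer: yes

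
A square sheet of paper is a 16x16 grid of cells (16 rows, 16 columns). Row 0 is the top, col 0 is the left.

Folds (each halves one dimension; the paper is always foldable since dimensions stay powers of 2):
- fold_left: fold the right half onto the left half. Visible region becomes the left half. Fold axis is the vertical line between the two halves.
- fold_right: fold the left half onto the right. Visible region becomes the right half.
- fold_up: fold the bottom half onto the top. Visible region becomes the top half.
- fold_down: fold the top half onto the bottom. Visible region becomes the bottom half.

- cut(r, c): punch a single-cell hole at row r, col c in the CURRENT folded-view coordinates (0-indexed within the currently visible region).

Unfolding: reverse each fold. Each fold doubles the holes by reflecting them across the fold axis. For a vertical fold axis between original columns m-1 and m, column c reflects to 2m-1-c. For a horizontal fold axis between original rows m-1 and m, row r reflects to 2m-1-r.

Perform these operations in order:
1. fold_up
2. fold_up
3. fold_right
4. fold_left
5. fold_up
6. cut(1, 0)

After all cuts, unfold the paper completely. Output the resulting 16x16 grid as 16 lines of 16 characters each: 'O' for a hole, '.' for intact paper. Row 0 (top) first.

Op 1 fold_up: fold axis h@8; visible region now rows[0,8) x cols[0,16) = 8x16
Op 2 fold_up: fold axis h@4; visible region now rows[0,4) x cols[0,16) = 4x16
Op 3 fold_right: fold axis v@8; visible region now rows[0,4) x cols[8,16) = 4x8
Op 4 fold_left: fold axis v@12; visible region now rows[0,4) x cols[8,12) = 4x4
Op 5 fold_up: fold axis h@2; visible region now rows[0,2) x cols[8,12) = 2x4
Op 6 cut(1, 0): punch at orig (1,8); cuts so far [(1, 8)]; region rows[0,2) x cols[8,12) = 2x4
Unfold 1 (reflect across h@2): 2 holes -> [(1, 8), (2, 8)]
Unfold 2 (reflect across v@12): 4 holes -> [(1, 8), (1, 15), (2, 8), (2, 15)]
Unfold 3 (reflect across v@8): 8 holes -> [(1, 0), (1, 7), (1, 8), (1, 15), (2, 0), (2, 7), (2, 8), (2, 15)]
Unfold 4 (reflect across h@4): 16 holes -> [(1, 0), (1, 7), (1, 8), (1, 15), (2, 0), (2, 7), (2, 8), (2, 15), (5, 0), (5, 7), (5, 8), (5, 15), (6, 0), (6, 7), (6, 8), (6, 15)]
Unfold 5 (reflect across h@8): 32 holes -> [(1, 0), (1, 7), (1, 8), (1, 15), (2, 0), (2, 7), (2, 8), (2, 15), (5, 0), (5, 7), (5, 8), (5, 15), (6, 0), (6, 7), (6, 8), (6, 15), (9, 0), (9, 7), (9, 8), (9, 15), (10, 0), (10, 7), (10, 8), (10, 15), (13, 0), (13, 7), (13, 8), (13, 15), (14, 0), (14, 7), (14, 8), (14, 15)]

Answer: ................
O......OO......O
O......OO......O
................
................
O......OO......O
O......OO......O
................
................
O......OO......O
O......OO......O
................
................
O......OO......O
O......OO......O
................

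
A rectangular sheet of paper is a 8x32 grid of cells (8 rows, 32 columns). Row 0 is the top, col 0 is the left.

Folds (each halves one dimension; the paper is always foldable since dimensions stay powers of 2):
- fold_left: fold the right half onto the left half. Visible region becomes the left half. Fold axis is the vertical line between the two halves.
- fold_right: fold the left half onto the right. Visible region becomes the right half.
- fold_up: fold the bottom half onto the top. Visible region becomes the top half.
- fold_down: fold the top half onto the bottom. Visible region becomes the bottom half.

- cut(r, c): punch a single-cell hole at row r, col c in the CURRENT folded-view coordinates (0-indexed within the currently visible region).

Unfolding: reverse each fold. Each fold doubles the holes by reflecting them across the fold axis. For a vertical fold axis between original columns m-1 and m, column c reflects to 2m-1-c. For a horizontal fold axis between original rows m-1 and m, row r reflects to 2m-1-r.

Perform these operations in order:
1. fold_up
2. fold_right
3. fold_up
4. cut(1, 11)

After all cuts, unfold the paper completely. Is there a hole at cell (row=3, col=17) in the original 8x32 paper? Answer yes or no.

Answer: no

Derivation:
Op 1 fold_up: fold axis h@4; visible region now rows[0,4) x cols[0,32) = 4x32
Op 2 fold_right: fold axis v@16; visible region now rows[0,4) x cols[16,32) = 4x16
Op 3 fold_up: fold axis h@2; visible region now rows[0,2) x cols[16,32) = 2x16
Op 4 cut(1, 11): punch at orig (1,27); cuts so far [(1, 27)]; region rows[0,2) x cols[16,32) = 2x16
Unfold 1 (reflect across h@2): 2 holes -> [(1, 27), (2, 27)]
Unfold 2 (reflect across v@16): 4 holes -> [(1, 4), (1, 27), (2, 4), (2, 27)]
Unfold 3 (reflect across h@4): 8 holes -> [(1, 4), (1, 27), (2, 4), (2, 27), (5, 4), (5, 27), (6, 4), (6, 27)]
Holes: [(1, 4), (1, 27), (2, 4), (2, 27), (5, 4), (5, 27), (6, 4), (6, 27)]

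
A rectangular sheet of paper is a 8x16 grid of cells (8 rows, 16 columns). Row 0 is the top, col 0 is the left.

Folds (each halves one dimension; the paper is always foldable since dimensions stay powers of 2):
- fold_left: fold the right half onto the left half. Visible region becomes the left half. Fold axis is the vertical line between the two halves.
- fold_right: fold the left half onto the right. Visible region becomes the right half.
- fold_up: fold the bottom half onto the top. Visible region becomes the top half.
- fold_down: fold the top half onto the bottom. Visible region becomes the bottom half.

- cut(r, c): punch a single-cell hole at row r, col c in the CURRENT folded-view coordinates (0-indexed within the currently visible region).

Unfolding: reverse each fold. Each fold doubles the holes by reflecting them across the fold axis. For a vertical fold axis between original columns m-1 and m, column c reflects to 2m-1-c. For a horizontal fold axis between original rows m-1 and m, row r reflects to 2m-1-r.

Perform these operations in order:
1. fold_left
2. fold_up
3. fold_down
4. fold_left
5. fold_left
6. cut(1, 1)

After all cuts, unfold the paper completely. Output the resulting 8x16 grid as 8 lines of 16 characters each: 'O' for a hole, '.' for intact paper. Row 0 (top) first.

Op 1 fold_left: fold axis v@8; visible region now rows[0,8) x cols[0,8) = 8x8
Op 2 fold_up: fold axis h@4; visible region now rows[0,4) x cols[0,8) = 4x8
Op 3 fold_down: fold axis h@2; visible region now rows[2,4) x cols[0,8) = 2x8
Op 4 fold_left: fold axis v@4; visible region now rows[2,4) x cols[0,4) = 2x4
Op 5 fold_left: fold axis v@2; visible region now rows[2,4) x cols[0,2) = 2x2
Op 6 cut(1, 1): punch at orig (3,1); cuts so far [(3, 1)]; region rows[2,4) x cols[0,2) = 2x2
Unfold 1 (reflect across v@2): 2 holes -> [(3, 1), (3, 2)]
Unfold 2 (reflect across v@4): 4 holes -> [(3, 1), (3, 2), (3, 5), (3, 6)]
Unfold 3 (reflect across h@2): 8 holes -> [(0, 1), (0, 2), (0, 5), (0, 6), (3, 1), (3, 2), (3, 5), (3, 6)]
Unfold 4 (reflect across h@4): 16 holes -> [(0, 1), (0, 2), (0, 5), (0, 6), (3, 1), (3, 2), (3, 5), (3, 6), (4, 1), (4, 2), (4, 5), (4, 6), (7, 1), (7, 2), (7, 5), (7, 6)]
Unfold 5 (reflect across v@8): 32 holes -> [(0, 1), (0, 2), (0, 5), (0, 6), (0, 9), (0, 10), (0, 13), (0, 14), (3, 1), (3, 2), (3, 5), (3, 6), (3, 9), (3, 10), (3, 13), (3, 14), (4, 1), (4, 2), (4, 5), (4, 6), (4, 9), (4, 10), (4, 13), (4, 14), (7, 1), (7, 2), (7, 5), (7, 6), (7, 9), (7, 10), (7, 13), (7, 14)]

Answer: .OO..OO..OO..OO.
................
................
.OO..OO..OO..OO.
.OO..OO..OO..OO.
................
................
.OO..OO..OO..OO.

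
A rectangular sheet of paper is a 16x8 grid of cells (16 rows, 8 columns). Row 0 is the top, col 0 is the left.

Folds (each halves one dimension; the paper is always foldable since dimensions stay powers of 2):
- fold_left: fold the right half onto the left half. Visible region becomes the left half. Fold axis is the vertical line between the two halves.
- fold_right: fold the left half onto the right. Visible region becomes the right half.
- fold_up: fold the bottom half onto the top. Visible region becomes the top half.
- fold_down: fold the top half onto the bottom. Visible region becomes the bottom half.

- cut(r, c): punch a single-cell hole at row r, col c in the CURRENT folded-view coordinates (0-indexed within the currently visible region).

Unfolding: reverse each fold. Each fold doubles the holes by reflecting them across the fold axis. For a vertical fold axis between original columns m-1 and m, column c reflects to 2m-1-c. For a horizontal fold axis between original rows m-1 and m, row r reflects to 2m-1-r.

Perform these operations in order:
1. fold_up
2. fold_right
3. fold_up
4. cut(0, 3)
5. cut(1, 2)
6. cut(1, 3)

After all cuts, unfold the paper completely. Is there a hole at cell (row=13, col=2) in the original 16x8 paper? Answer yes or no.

Answer: no

Derivation:
Op 1 fold_up: fold axis h@8; visible region now rows[0,8) x cols[0,8) = 8x8
Op 2 fold_right: fold axis v@4; visible region now rows[0,8) x cols[4,8) = 8x4
Op 3 fold_up: fold axis h@4; visible region now rows[0,4) x cols[4,8) = 4x4
Op 4 cut(0, 3): punch at orig (0,7); cuts so far [(0, 7)]; region rows[0,4) x cols[4,8) = 4x4
Op 5 cut(1, 2): punch at orig (1,6); cuts so far [(0, 7), (1, 6)]; region rows[0,4) x cols[4,8) = 4x4
Op 6 cut(1, 3): punch at orig (1,7); cuts so far [(0, 7), (1, 6), (1, 7)]; region rows[0,4) x cols[4,8) = 4x4
Unfold 1 (reflect across h@4): 6 holes -> [(0, 7), (1, 6), (1, 7), (6, 6), (6, 7), (7, 7)]
Unfold 2 (reflect across v@4): 12 holes -> [(0, 0), (0, 7), (1, 0), (1, 1), (1, 6), (1, 7), (6, 0), (6, 1), (6, 6), (6, 7), (7, 0), (7, 7)]
Unfold 3 (reflect across h@8): 24 holes -> [(0, 0), (0, 7), (1, 0), (1, 1), (1, 6), (1, 7), (6, 0), (6, 1), (6, 6), (6, 7), (7, 0), (7, 7), (8, 0), (8, 7), (9, 0), (9, 1), (9, 6), (9, 7), (14, 0), (14, 1), (14, 6), (14, 7), (15, 0), (15, 7)]
Holes: [(0, 0), (0, 7), (1, 0), (1, 1), (1, 6), (1, 7), (6, 0), (6, 1), (6, 6), (6, 7), (7, 0), (7, 7), (8, 0), (8, 7), (9, 0), (9, 1), (9, 6), (9, 7), (14, 0), (14, 1), (14, 6), (14, 7), (15, 0), (15, 7)]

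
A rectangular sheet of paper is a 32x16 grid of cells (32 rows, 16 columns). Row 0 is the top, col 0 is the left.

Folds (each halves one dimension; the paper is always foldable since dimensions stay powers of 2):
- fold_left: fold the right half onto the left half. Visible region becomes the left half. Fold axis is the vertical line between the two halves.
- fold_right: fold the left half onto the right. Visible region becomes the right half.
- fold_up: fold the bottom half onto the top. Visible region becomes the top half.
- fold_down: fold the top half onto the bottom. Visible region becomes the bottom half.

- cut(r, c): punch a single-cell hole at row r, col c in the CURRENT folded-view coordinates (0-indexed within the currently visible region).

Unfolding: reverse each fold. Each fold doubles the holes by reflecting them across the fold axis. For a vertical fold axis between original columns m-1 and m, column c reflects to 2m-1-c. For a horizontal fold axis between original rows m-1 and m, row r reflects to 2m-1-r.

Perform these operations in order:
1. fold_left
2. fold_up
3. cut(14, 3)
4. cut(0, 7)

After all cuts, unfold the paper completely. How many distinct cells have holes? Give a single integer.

Op 1 fold_left: fold axis v@8; visible region now rows[0,32) x cols[0,8) = 32x8
Op 2 fold_up: fold axis h@16; visible region now rows[0,16) x cols[0,8) = 16x8
Op 3 cut(14, 3): punch at orig (14,3); cuts so far [(14, 3)]; region rows[0,16) x cols[0,8) = 16x8
Op 4 cut(0, 7): punch at orig (0,7); cuts so far [(0, 7), (14, 3)]; region rows[0,16) x cols[0,8) = 16x8
Unfold 1 (reflect across h@16): 4 holes -> [(0, 7), (14, 3), (17, 3), (31, 7)]
Unfold 2 (reflect across v@8): 8 holes -> [(0, 7), (0, 8), (14, 3), (14, 12), (17, 3), (17, 12), (31, 7), (31, 8)]

Answer: 8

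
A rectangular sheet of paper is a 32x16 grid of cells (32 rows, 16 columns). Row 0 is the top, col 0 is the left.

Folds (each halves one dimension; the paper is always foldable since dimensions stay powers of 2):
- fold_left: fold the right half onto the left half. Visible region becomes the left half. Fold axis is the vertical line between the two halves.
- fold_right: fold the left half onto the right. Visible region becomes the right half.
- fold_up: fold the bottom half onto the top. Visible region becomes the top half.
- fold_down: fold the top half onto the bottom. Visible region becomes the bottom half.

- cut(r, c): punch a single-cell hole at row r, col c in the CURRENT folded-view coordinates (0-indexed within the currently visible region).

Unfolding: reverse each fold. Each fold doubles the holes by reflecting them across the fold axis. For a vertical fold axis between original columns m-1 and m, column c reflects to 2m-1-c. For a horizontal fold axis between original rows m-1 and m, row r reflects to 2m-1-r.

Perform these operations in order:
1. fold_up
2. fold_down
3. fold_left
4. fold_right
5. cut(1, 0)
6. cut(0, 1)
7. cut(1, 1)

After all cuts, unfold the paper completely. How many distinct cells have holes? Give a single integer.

Answer: 48

Derivation:
Op 1 fold_up: fold axis h@16; visible region now rows[0,16) x cols[0,16) = 16x16
Op 2 fold_down: fold axis h@8; visible region now rows[8,16) x cols[0,16) = 8x16
Op 3 fold_left: fold axis v@8; visible region now rows[8,16) x cols[0,8) = 8x8
Op 4 fold_right: fold axis v@4; visible region now rows[8,16) x cols[4,8) = 8x4
Op 5 cut(1, 0): punch at orig (9,4); cuts so far [(9, 4)]; region rows[8,16) x cols[4,8) = 8x4
Op 6 cut(0, 1): punch at orig (8,5); cuts so far [(8, 5), (9, 4)]; region rows[8,16) x cols[4,8) = 8x4
Op 7 cut(1, 1): punch at orig (9,5); cuts so far [(8, 5), (9, 4), (9, 5)]; region rows[8,16) x cols[4,8) = 8x4
Unfold 1 (reflect across v@4): 6 holes -> [(8, 2), (8, 5), (9, 2), (9, 3), (9, 4), (9, 5)]
Unfold 2 (reflect across v@8): 12 holes -> [(8, 2), (8, 5), (8, 10), (8, 13), (9, 2), (9, 3), (9, 4), (9, 5), (9, 10), (9, 11), (9, 12), (9, 13)]
Unfold 3 (reflect across h@8): 24 holes -> [(6, 2), (6, 3), (6, 4), (6, 5), (6, 10), (6, 11), (6, 12), (6, 13), (7, 2), (7, 5), (7, 10), (7, 13), (8, 2), (8, 5), (8, 10), (8, 13), (9, 2), (9, 3), (9, 4), (9, 5), (9, 10), (9, 11), (9, 12), (9, 13)]
Unfold 4 (reflect across h@16): 48 holes -> [(6, 2), (6, 3), (6, 4), (6, 5), (6, 10), (6, 11), (6, 12), (6, 13), (7, 2), (7, 5), (7, 10), (7, 13), (8, 2), (8, 5), (8, 10), (8, 13), (9, 2), (9, 3), (9, 4), (9, 5), (9, 10), (9, 11), (9, 12), (9, 13), (22, 2), (22, 3), (22, 4), (22, 5), (22, 10), (22, 11), (22, 12), (22, 13), (23, 2), (23, 5), (23, 10), (23, 13), (24, 2), (24, 5), (24, 10), (24, 13), (25, 2), (25, 3), (25, 4), (25, 5), (25, 10), (25, 11), (25, 12), (25, 13)]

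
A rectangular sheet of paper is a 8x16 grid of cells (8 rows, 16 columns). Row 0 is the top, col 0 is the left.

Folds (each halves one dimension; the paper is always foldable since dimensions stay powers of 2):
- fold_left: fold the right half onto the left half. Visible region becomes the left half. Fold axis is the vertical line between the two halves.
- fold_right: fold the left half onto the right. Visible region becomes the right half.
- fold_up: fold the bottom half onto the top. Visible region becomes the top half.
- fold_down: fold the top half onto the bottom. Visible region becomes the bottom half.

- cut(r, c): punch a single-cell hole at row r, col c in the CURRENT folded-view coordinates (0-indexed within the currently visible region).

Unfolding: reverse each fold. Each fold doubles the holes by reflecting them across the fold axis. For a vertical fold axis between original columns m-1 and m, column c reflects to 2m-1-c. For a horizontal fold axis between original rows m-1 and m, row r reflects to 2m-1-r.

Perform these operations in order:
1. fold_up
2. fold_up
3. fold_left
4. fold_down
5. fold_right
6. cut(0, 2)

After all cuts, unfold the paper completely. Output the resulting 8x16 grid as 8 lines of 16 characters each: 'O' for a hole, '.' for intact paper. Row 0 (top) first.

Op 1 fold_up: fold axis h@4; visible region now rows[0,4) x cols[0,16) = 4x16
Op 2 fold_up: fold axis h@2; visible region now rows[0,2) x cols[0,16) = 2x16
Op 3 fold_left: fold axis v@8; visible region now rows[0,2) x cols[0,8) = 2x8
Op 4 fold_down: fold axis h@1; visible region now rows[1,2) x cols[0,8) = 1x8
Op 5 fold_right: fold axis v@4; visible region now rows[1,2) x cols[4,8) = 1x4
Op 6 cut(0, 2): punch at orig (1,6); cuts so far [(1, 6)]; region rows[1,2) x cols[4,8) = 1x4
Unfold 1 (reflect across v@4): 2 holes -> [(1, 1), (1, 6)]
Unfold 2 (reflect across h@1): 4 holes -> [(0, 1), (0, 6), (1, 1), (1, 6)]
Unfold 3 (reflect across v@8): 8 holes -> [(0, 1), (0, 6), (0, 9), (0, 14), (1, 1), (1, 6), (1, 9), (1, 14)]
Unfold 4 (reflect across h@2): 16 holes -> [(0, 1), (0, 6), (0, 9), (0, 14), (1, 1), (1, 6), (1, 9), (1, 14), (2, 1), (2, 6), (2, 9), (2, 14), (3, 1), (3, 6), (3, 9), (3, 14)]
Unfold 5 (reflect across h@4): 32 holes -> [(0, 1), (0, 6), (0, 9), (0, 14), (1, 1), (1, 6), (1, 9), (1, 14), (2, 1), (2, 6), (2, 9), (2, 14), (3, 1), (3, 6), (3, 9), (3, 14), (4, 1), (4, 6), (4, 9), (4, 14), (5, 1), (5, 6), (5, 9), (5, 14), (6, 1), (6, 6), (6, 9), (6, 14), (7, 1), (7, 6), (7, 9), (7, 14)]

Answer: .O....O..O....O.
.O....O..O....O.
.O....O..O....O.
.O....O..O....O.
.O....O..O....O.
.O....O..O....O.
.O....O..O....O.
.O....O..O....O.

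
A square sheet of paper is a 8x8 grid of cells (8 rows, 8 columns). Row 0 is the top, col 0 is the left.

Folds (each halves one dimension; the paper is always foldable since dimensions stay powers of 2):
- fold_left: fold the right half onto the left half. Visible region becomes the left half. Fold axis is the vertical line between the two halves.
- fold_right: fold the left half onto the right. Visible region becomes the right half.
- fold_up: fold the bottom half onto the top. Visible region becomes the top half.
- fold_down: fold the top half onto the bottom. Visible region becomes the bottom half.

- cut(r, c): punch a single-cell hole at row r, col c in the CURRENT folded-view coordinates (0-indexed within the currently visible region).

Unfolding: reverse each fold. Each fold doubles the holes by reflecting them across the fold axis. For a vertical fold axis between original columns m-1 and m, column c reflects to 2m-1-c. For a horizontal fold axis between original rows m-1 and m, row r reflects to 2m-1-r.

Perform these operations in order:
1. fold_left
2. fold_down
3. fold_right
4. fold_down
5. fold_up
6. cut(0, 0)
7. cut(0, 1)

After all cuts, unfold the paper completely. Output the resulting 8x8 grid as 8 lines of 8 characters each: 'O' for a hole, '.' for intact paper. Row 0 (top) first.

Op 1 fold_left: fold axis v@4; visible region now rows[0,8) x cols[0,4) = 8x4
Op 2 fold_down: fold axis h@4; visible region now rows[4,8) x cols[0,4) = 4x4
Op 3 fold_right: fold axis v@2; visible region now rows[4,8) x cols[2,4) = 4x2
Op 4 fold_down: fold axis h@6; visible region now rows[6,8) x cols[2,4) = 2x2
Op 5 fold_up: fold axis h@7; visible region now rows[6,7) x cols[2,4) = 1x2
Op 6 cut(0, 0): punch at orig (6,2); cuts so far [(6, 2)]; region rows[6,7) x cols[2,4) = 1x2
Op 7 cut(0, 1): punch at orig (6,3); cuts so far [(6, 2), (6, 3)]; region rows[6,7) x cols[2,4) = 1x2
Unfold 1 (reflect across h@7): 4 holes -> [(6, 2), (6, 3), (7, 2), (7, 3)]
Unfold 2 (reflect across h@6): 8 holes -> [(4, 2), (4, 3), (5, 2), (5, 3), (6, 2), (6, 3), (7, 2), (7, 3)]
Unfold 3 (reflect across v@2): 16 holes -> [(4, 0), (4, 1), (4, 2), (4, 3), (5, 0), (5, 1), (5, 2), (5, 3), (6, 0), (6, 1), (6, 2), (6, 3), (7, 0), (7, 1), (7, 2), (7, 3)]
Unfold 4 (reflect across h@4): 32 holes -> [(0, 0), (0, 1), (0, 2), (0, 3), (1, 0), (1, 1), (1, 2), (1, 3), (2, 0), (2, 1), (2, 2), (2, 3), (3, 0), (3, 1), (3, 2), (3, 3), (4, 0), (4, 1), (4, 2), (4, 3), (5, 0), (5, 1), (5, 2), (5, 3), (6, 0), (6, 1), (6, 2), (6, 3), (7, 0), (7, 1), (7, 2), (7, 3)]
Unfold 5 (reflect across v@4): 64 holes -> [(0, 0), (0, 1), (0, 2), (0, 3), (0, 4), (0, 5), (0, 6), (0, 7), (1, 0), (1, 1), (1, 2), (1, 3), (1, 4), (1, 5), (1, 6), (1, 7), (2, 0), (2, 1), (2, 2), (2, 3), (2, 4), (2, 5), (2, 6), (2, 7), (3, 0), (3, 1), (3, 2), (3, 3), (3, 4), (3, 5), (3, 6), (3, 7), (4, 0), (4, 1), (4, 2), (4, 3), (4, 4), (4, 5), (4, 6), (4, 7), (5, 0), (5, 1), (5, 2), (5, 3), (5, 4), (5, 5), (5, 6), (5, 7), (6, 0), (6, 1), (6, 2), (6, 3), (6, 4), (6, 5), (6, 6), (6, 7), (7, 0), (7, 1), (7, 2), (7, 3), (7, 4), (7, 5), (7, 6), (7, 7)]

Answer: OOOOOOOO
OOOOOOOO
OOOOOOOO
OOOOOOOO
OOOOOOOO
OOOOOOOO
OOOOOOOO
OOOOOOOO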